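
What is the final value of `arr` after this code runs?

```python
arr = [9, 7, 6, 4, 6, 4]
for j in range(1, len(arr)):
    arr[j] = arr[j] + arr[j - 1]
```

[9, 16, 22, 26, 32, 36]

j=1: arr[1] = 7+9 = 16 → [9, 16, 6, 4, 6, 4]
j=2: arr[2] = 6+16 = 22 → [9, 16, 22, 4, 6, 4]
j=3: arr[3] = 4+22 = 26 → [9, 16, 22, 26, 6, 4]
j=4: arr[4] = 6+26 = 32 → [9, 16, 22, 26, 32, 4]
j=5: arr[5] = 4+32 = 36 → [9, 16, 22, 26, 32, 36]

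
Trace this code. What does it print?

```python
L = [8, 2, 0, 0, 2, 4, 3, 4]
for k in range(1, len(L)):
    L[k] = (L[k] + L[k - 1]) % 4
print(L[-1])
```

k=1: L[1] = (2+8)%4 = 2 → [8, 2, 0, 0, 2, 4, 3, 4]
k=2: L[2] = (0+2)%4 = 2 → [8, 2, 2, 0, 2, 4, 3, 4]
k=3: L[3] = (0+2)%4 = 2 → [8, 2, 2, 2, 2, 4, 3, 4]
k=4: L[4] = (2+2)%4 = 0 → [8, 2, 2, 2, 0, 4, 3, 4]
k=5: L[5] = (4+0)%4 = 0 → [8, 2, 2, 2, 0, 0, 3, 4]
k=6: L[6] = (3+0)%4 = 3 → [8, 2, 2, 2, 0, 0, 3, 4]
k=7: L[7] = (4+3)%4 = 3 → [8, 2, 2, 2, 0, 0, 3, 3]

3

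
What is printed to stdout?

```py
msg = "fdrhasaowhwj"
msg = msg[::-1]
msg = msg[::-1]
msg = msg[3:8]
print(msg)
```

hasao

reverse → 'jwhwoasahrdf'
reverse → 'fdrhasaowhwj'
slice [3:8] → 'hasao'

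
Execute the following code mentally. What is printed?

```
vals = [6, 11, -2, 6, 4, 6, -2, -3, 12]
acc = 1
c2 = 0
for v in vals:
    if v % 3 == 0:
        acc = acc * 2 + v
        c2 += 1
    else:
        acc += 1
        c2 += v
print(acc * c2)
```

4000

v=6: %3==0, acc = 1*2+6 = 8; c2=1
v=11: not %3==0, acc = 8+1 = 9; c2=12
v=-2: not %3==0, acc = 9+1 = 10; c2=10
v=6: %3==0, acc = 10*2+6 = 26; c2=11
v=4: not %3==0, acc = 26+1 = 27; c2=15
v=6: %3==0, acc = 27*2+6 = 60; c2=16
v=-2: not %3==0, acc = 60+1 = 61; c2=14
v=-3: %3==0, acc = 61*2+(-3) = 119; c2=15
v=12: %3==0, acc = 119*2+12 = 250; c2=16
acc*c2 = 250*16 = 4000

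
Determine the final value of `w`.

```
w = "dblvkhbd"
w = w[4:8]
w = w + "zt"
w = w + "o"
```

slice [4:8] → 'khbd'
+ 'zt' → 'khbdzt'
+ 'o' → 'khbdzto'

'khbdzto'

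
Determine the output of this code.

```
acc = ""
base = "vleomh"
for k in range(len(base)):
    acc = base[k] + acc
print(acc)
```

hmoelv

k=0: prepend 'v' → 'v'
k=1: prepend 'l' → 'lv'
k=2: prepend 'e' → 'elv'
k=3: prepend 'o' → 'oelv'
k=4: prepend 'm' → 'moelv'
k=5: prepend 'h' → 'hmoelv'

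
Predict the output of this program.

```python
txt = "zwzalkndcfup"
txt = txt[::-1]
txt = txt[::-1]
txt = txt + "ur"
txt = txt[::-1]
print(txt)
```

reverse → 'pufcdnklazwz'
reverse → 'zwzalkndcfup'
+ 'ur' → 'zwzalkndcfupur'
reverse → 'rupufcdnklazwz'

rupufcdnklazwz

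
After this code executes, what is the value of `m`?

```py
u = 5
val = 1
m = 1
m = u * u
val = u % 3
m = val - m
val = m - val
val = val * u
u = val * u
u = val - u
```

m = 5*5 = 25
val = 5%3 = 2
m = 2-25 = -23
val = (-23)-2 = -25
val = (-25)*5 = -125
u = (-125)*5 = -625
u = (-125)-(-625) = 500

-23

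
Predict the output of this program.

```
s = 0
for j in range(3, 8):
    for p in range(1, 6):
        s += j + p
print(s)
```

j=3,p=1: s = 0+4 = 4
j=3,p=2: s = 4+5 = 9
j=3,p=3: s = 9+6 = 15
j=3,p=4: s = 15+7 = 22
j=3,p=5: s = 22+8 = 30
j=4,p=1: s = 30+5 = 35
j=4,p=2: s = 35+6 = 41
j=4,p=3: s = 41+7 = 48
j=4,p=4: s = 48+8 = 56
j=4,p=5: s = 56+9 = 65
j=5,p=1: s = 65+6 = 71
j=5,p=2: s = 71+7 = 78
j=5,p=3: s = 78+8 = 86
j=5,p=4: s = 86+9 = 95
j=5,p=5: s = 95+10 = 105
j=6,p=1: s = 105+7 = 112
j=6,p=2: s = 112+8 = 120
j=6,p=3: s = 120+9 = 129
j=6,p=4: s = 129+10 = 139
j=6,p=5: s = 139+11 = 150
j=7,p=1: s = 150+8 = 158
j=7,p=2: s = 158+9 = 167
j=7,p=3: s = 167+10 = 177
j=7,p=4: s = 177+11 = 188
j=7,p=5: s = 188+12 = 200

200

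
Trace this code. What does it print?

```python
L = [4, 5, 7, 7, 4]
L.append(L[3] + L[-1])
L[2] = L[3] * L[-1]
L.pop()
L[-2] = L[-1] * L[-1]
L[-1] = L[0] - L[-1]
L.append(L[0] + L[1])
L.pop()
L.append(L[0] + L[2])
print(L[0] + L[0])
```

8

append L[3]+L[-1] = 7+4 = 11 → [4, 5, 7, 7, 4, 11]
L[2] = L[3]*L[-1] = 7*11 = 77 → [4, 5, 77, 7, 4, 11]
pop() removes 11 → [4, 5, 77, 7, 4]
L[-2] = L[-1]*L[-1] = 4*4 = 16 → [4, 5, 77, 16, 4]
L[-1] = L[0]-L[-1] = 4-4 = 0 → [4, 5, 77, 16, 0]
append L[0]+L[1] = 4+5 = 9 → [4, 5, 77, 16, 0, 9]
pop() removes 9 → [4, 5, 77, 16, 0]
append L[0]+L[2] = 4+77 = 81 → [4, 5, 77, 16, 0, 81]
L[0]+L[0] = 4+4 = 8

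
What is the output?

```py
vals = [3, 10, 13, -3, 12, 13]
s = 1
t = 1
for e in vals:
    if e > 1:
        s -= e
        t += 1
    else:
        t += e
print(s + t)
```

-47

e=3: >1, s = 1-3 = -2; t=2
e=10: >1, s = (-2)-10 = -12; t=3
e=13: >1, s = (-12)-13 = -25; t=4
e=-3: not >1; t=1
e=12: >1, s = (-25)-12 = -37; t=2
e=13: >1, s = (-37)-13 = -50; t=3
s+t = (-50)+3 = -47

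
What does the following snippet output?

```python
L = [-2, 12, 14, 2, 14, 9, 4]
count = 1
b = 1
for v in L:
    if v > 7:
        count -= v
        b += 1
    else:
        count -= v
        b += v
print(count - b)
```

v=-2: not >7, count = 1-(-2) = 3; b=-1
v=12: >7, count = 3-12 = -9; b=0
v=14: >7, count = (-9)-14 = -23; b=1
v=2: not >7, count = (-23)-2 = -25; b=3
v=14: >7, count = (-25)-14 = -39; b=4
v=9: >7, count = (-39)-9 = -48; b=5
v=4: not >7, count = (-48)-4 = -52; b=9
count-b = (-52)-9 = -61

-61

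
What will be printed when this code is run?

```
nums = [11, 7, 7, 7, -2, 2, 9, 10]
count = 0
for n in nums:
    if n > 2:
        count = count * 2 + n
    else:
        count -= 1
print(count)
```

568

n=11: >2, count = 0*2+11 = 11
n=7: >2, count = 11*2+7 = 29
n=7: >2, count = 29*2+7 = 65
n=7: >2, count = 65*2+7 = 137
n=-2: not >2, count = 137-1 = 136
n=2: not >2, count = 136-1 = 135
n=9: >2, count = 135*2+9 = 279
n=10: >2, count = 279*2+10 = 568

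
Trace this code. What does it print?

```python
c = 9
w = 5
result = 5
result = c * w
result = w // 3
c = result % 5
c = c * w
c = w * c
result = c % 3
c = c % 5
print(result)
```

result = 9*5 = 45
result = 5//3 = 1
c = 1%5 = 1
c = 1*5 = 5
c = 5*5 = 25
result = 25%3 = 1
c = 25%5 = 0

1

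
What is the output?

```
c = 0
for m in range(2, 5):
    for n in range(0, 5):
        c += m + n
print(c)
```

75

m=2,n=0: c = 0+2 = 2
m=2,n=1: c = 2+3 = 5
m=2,n=2: c = 5+4 = 9
m=2,n=3: c = 9+5 = 14
m=2,n=4: c = 14+6 = 20
m=3,n=0: c = 20+3 = 23
m=3,n=1: c = 23+4 = 27
m=3,n=2: c = 27+5 = 32
m=3,n=3: c = 32+6 = 38
m=3,n=4: c = 38+7 = 45
m=4,n=0: c = 45+4 = 49
m=4,n=1: c = 49+5 = 54
m=4,n=2: c = 54+6 = 60
m=4,n=3: c = 60+7 = 67
m=4,n=4: c = 67+8 = 75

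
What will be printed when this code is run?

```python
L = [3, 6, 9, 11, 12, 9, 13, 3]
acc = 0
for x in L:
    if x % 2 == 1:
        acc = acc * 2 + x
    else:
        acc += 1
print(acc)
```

433

x=3: odd, acc = 0*2+3 = 3
x=6: not odd, acc = 3+1 = 4
x=9: odd, acc = 4*2+9 = 17
x=11: odd, acc = 17*2+11 = 45
x=12: not odd, acc = 45+1 = 46
x=9: odd, acc = 46*2+9 = 101
x=13: odd, acc = 101*2+13 = 215
x=3: odd, acc = 215*2+3 = 433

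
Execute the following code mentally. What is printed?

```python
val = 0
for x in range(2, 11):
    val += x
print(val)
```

x=2: val = 0+2 = 2
x=3: val = 2+3 = 5
x=4: val = 5+4 = 9
x=5: val = 9+5 = 14
x=6: val = 14+6 = 20
x=7: val = 20+7 = 27
x=8: val = 27+8 = 35
x=9: val = 35+9 = 44
x=10: val = 44+10 = 54

54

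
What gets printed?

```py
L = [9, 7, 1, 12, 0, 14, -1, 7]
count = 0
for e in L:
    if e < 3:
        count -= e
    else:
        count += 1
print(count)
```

e=9: not <3, count = 0+1 = 1
e=7: not <3, count = 1+1 = 2
e=1: <3, count = 2-1 = 1
e=12: not <3, count = 1+1 = 2
e=0: <3, count = 2-0 = 2
e=14: not <3, count = 2+1 = 3
e=-1: <3, count = 3-(-1) = 4
e=7: not <3, count = 4+1 = 5

5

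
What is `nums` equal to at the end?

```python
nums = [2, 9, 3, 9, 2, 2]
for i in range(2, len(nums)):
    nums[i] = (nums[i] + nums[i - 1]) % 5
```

i=2: nums[2] = (3+9)%5 = 2 → [2, 9, 2, 9, 2, 2]
i=3: nums[3] = (9+2)%5 = 1 → [2, 9, 2, 1, 2, 2]
i=4: nums[4] = (2+1)%5 = 3 → [2, 9, 2, 1, 3, 2]
i=5: nums[5] = (2+3)%5 = 0 → [2, 9, 2, 1, 3, 0]

[2, 9, 2, 1, 3, 0]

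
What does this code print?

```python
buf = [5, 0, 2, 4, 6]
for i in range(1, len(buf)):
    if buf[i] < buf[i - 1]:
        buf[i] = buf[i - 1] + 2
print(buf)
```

[5, 7, 9, 11, 13]

i=1: 0<5, buf[1] = 5+2 = 7 → [5, 7, 2, 4, 6]
i=2: 2<7, buf[2] = 7+2 = 9 → [5, 7, 9, 4, 6]
i=3: 4<9, buf[3] = 9+2 = 11 → [5, 7, 9, 11, 6]
i=4: 6<11, buf[4] = 11+2 = 13 → [5, 7, 9, 11, 13]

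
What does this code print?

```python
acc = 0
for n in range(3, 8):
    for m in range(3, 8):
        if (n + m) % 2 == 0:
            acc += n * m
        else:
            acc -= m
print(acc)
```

265

n=3,m=3: even sum, acc = 0+9 = 9
n=3,m=4: odd sum, acc = 9-4 = 5
n=3,m=5: even sum, acc = 5+15 = 20
n=3,m=6: odd sum, acc = 20-6 = 14
n=3,m=7: even sum, acc = 14+21 = 35
n=4,m=3: odd sum, acc = 35-3 = 32
n=4,m=4: even sum, acc = 32+16 = 48
n=4,m=5: odd sum, acc = 48-5 = 43
n=4,m=6: even sum, acc = 43+24 = 67
n=4,m=7: odd sum, acc = 67-7 = 60
n=5,m=3: even sum, acc = 60+15 = 75
n=5,m=4: odd sum, acc = 75-4 = 71
n=5,m=5: even sum, acc = 71+25 = 96
n=5,m=6: odd sum, acc = 96-6 = 90
n=5,m=7: even sum, acc = 90+35 = 125
n=6,m=3: odd sum, acc = 125-3 = 122
n=6,m=4: even sum, acc = 122+24 = 146
n=6,m=5: odd sum, acc = 146-5 = 141
n=6,m=6: even sum, acc = 141+36 = 177
n=6,m=7: odd sum, acc = 177-7 = 170
n=7,m=3: even sum, acc = 170+21 = 191
n=7,m=4: odd sum, acc = 191-4 = 187
n=7,m=5: even sum, acc = 187+35 = 222
n=7,m=6: odd sum, acc = 222-6 = 216
n=7,m=7: even sum, acc = 216+49 = 265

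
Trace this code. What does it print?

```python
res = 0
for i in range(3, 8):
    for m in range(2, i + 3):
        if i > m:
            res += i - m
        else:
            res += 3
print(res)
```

80

i=3,m=2: 3>2, res = 0+1 = 1
i=3,m=3: not 3>3, res = 1+3 = 4
i=3,m=4: not 3>4, res = 4+3 = 7
i=3,m=5: not 3>5, res = 7+3 = 10
i=4,m=2: 4>2, res = 10+2 = 12
i=4,m=3: 4>3, res = 12+1 = 13
i=4,m=4: not 4>4, res = 13+3 = 16
i=4,m=5: not 4>5, res = 16+3 = 19
i=4,m=6: not 4>6, res = 19+3 = 22
i=5,m=2: 5>2, res = 22+3 = 25
i=5,m=3: 5>3, res = 25+2 = 27
i=5,m=4: 5>4, res = 27+1 = 28
i=5,m=5: not 5>5, res = 28+3 = 31
i=5,m=6: not 5>6, res = 31+3 = 34
i=5,m=7: not 5>7, res = 34+3 = 37
i=6,m=2: 6>2, res = 37+4 = 41
i=6,m=3: 6>3, res = 41+3 = 44
i=6,m=4: 6>4, res = 44+2 = 46
i=6,m=5: 6>5, res = 46+1 = 47
i=6,m=6: not 6>6, res = 47+3 = 50
i=6,m=7: not 6>7, res = 50+3 = 53
i=6,m=8: not 6>8, res = 53+3 = 56
i=7,m=2: 7>2, res = 56+5 = 61
i=7,m=3: 7>3, res = 61+4 = 65
i=7,m=4: 7>4, res = 65+3 = 68
i=7,m=5: 7>5, res = 68+2 = 70
i=7,m=6: 7>6, res = 70+1 = 71
i=7,m=7: not 7>7, res = 71+3 = 74
i=7,m=8: not 7>8, res = 74+3 = 77
i=7,m=9: not 7>9, res = 77+3 = 80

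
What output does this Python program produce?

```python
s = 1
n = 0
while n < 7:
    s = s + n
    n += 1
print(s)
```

n=0: s = 1+0 = 1
n=1: s = 1+1 = 2
n=2: s = 2+2 = 4
n=3: s = 4+3 = 7
n=4: s = 7+4 = 11
n=5: s = 11+5 = 16
n=6: s = 16+6 = 22

22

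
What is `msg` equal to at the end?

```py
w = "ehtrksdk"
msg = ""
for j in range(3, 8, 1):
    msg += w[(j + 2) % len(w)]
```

'sdkeh'

j=3: add w[5]='s' → 's'
j=4: add w[6]='d' → 'sd'
j=5: add w[7]='k' → 'sdk'
j=6: add w[0]='e' → 'sdke'
j=7: add w[1]='h' → 'sdkeh'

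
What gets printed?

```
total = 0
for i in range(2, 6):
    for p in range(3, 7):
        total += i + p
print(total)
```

128

i=2,p=3: total = 0+5 = 5
i=2,p=4: total = 5+6 = 11
i=2,p=5: total = 11+7 = 18
i=2,p=6: total = 18+8 = 26
i=3,p=3: total = 26+6 = 32
i=3,p=4: total = 32+7 = 39
i=3,p=5: total = 39+8 = 47
i=3,p=6: total = 47+9 = 56
i=4,p=3: total = 56+7 = 63
i=4,p=4: total = 63+8 = 71
i=4,p=5: total = 71+9 = 80
i=4,p=6: total = 80+10 = 90
i=5,p=3: total = 90+8 = 98
i=5,p=4: total = 98+9 = 107
i=5,p=5: total = 107+10 = 117
i=5,p=6: total = 117+11 = 128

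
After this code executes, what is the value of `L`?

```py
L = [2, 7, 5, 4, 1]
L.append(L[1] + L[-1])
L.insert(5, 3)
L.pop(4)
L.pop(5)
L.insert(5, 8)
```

[2, 7, 5, 4, 3, 8]

append L[1]+L[-1] = 7+1 = 8 → [2, 7, 5, 4, 1, 8]
insert 3 at 5 → [2, 7, 5, 4, 1, 3, 8]
pop(4) removes 1 → [2, 7, 5, 4, 3, 8]
pop(5) removes 8 → [2, 7, 5, 4, 3]
insert 8 at 5 → [2, 7, 5, 4, 3, 8]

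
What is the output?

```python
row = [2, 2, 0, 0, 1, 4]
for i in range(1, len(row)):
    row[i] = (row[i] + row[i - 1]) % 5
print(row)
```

i=1: row[1] = (2+2)%5 = 4 → [2, 4, 0, 0, 1, 4]
i=2: row[2] = (0+4)%5 = 4 → [2, 4, 4, 0, 1, 4]
i=3: row[3] = (0+4)%5 = 4 → [2, 4, 4, 4, 1, 4]
i=4: row[4] = (1+4)%5 = 0 → [2, 4, 4, 4, 0, 4]
i=5: row[5] = (4+0)%5 = 4 → [2, 4, 4, 4, 0, 4]

[2, 4, 4, 4, 0, 4]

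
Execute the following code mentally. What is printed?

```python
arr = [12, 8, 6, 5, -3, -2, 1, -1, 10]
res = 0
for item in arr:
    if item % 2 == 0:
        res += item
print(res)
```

item=12: even, res = 0+12 = 12
item=8: even, res = 12+8 = 20
item=6: even, res = 20+6 = 26
item=5: not even
item=-3: not even
item=-2: even, res = 26+(-2) = 24
item=1: not even
item=-1: not even
item=10: even, res = 24+10 = 34

34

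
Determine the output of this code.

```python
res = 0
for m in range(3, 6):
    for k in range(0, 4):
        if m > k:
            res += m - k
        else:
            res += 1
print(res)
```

m=3,k=0: 3>0, res = 0+3 = 3
m=3,k=1: 3>1, res = 3+2 = 5
m=3,k=2: 3>2, res = 5+1 = 6
m=3,k=3: not 3>3, res = 6+1 = 7
m=4,k=0: 4>0, res = 7+4 = 11
m=4,k=1: 4>1, res = 11+3 = 14
m=4,k=2: 4>2, res = 14+2 = 16
m=4,k=3: 4>3, res = 16+1 = 17
m=5,k=0: 5>0, res = 17+5 = 22
m=5,k=1: 5>1, res = 22+4 = 26
m=5,k=2: 5>2, res = 26+3 = 29
m=5,k=3: 5>3, res = 29+2 = 31

31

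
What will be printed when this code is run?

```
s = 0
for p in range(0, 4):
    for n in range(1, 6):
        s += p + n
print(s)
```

90

p=0,n=1: s = 0+1 = 1
p=0,n=2: s = 1+2 = 3
p=0,n=3: s = 3+3 = 6
p=0,n=4: s = 6+4 = 10
p=0,n=5: s = 10+5 = 15
p=1,n=1: s = 15+2 = 17
p=1,n=2: s = 17+3 = 20
p=1,n=3: s = 20+4 = 24
p=1,n=4: s = 24+5 = 29
p=1,n=5: s = 29+6 = 35
p=2,n=1: s = 35+3 = 38
p=2,n=2: s = 38+4 = 42
p=2,n=3: s = 42+5 = 47
p=2,n=4: s = 47+6 = 53
p=2,n=5: s = 53+7 = 60
p=3,n=1: s = 60+4 = 64
p=3,n=2: s = 64+5 = 69
p=3,n=3: s = 69+6 = 75
p=3,n=4: s = 75+7 = 82
p=3,n=5: s = 82+8 = 90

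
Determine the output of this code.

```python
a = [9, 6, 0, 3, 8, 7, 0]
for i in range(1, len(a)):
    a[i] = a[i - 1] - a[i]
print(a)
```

i=1: a[1] = 9-6 = 3 → [9, 3, 0, 3, 8, 7, 0]
i=2: a[2] = 3-0 = 3 → [9, 3, 3, 3, 8, 7, 0]
i=3: a[3] = 3-3 = 0 → [9, 3, 3, 0, 8, 7, 0]
i=4: a[4] = 0-8 = -8 → [9, 3, 3, 0, -8, 7, 0]
i=5: a[5] = (-8)-7 = -15 → [9, 3, 3, 0, -8, -15, 0]
i=6: a[6] = (-15)-0 = -15 → [9, 3, 3, 0, -8, -15, -15]

[9, 3, 3, 0, -8, -15, -15]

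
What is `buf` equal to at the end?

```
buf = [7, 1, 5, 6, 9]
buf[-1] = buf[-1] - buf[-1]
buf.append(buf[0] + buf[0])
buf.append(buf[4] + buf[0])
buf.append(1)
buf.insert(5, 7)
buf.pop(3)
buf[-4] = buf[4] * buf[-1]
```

buf[-1] = buf[-1]-buf[-1] = 9-9 = 0 → [7, 1, 5, 6, 0]
append buf[0]+buf[0] = 7+7 = 14 → [7, 1, 5, 6, 0, 14]
append buf[4]+buf[0] = 0+7 = 7 → [7, 1, 5, 6, 0, 14, 7]
append 1 → [7, 1, 5, 6, 0, 14, 7, 1]
insert 7 at 5 → [7, 1, 5, 6, 0, 7, 14, 7, 1]
pop(3) removes 6 → [7, 1, 5, 0, 7, 14, 7, 1]
buf[-4] = buf[4]*buf[-1] = 7*1 = 7 → [7, 1, 5, 0, 7, 14, 7, 1]

[7, 1, 5, 0, 7, 14, 7, 1]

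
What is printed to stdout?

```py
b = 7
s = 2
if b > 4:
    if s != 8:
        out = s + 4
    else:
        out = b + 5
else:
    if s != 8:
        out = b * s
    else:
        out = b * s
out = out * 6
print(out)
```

36

b=7, s=2
b > 4 is True; s != 8 is True
→ out = s + 4 = 6
out = 6*6 = 36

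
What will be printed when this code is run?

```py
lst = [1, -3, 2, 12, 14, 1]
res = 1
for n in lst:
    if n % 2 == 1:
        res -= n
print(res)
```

n=1: odd, res = 1-1 = 0
n=-3: odd, res = 0-(-3) = 3
n=2: not odd
n=12: not odd
n=14: not odd
n=1: odd, res = 3-1 = 2

2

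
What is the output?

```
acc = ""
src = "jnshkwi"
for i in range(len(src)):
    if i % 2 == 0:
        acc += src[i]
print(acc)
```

i=0: add 'j' → 'j'
i=1: skip
i=2: add 's' → 'js'
i=3: skip
i=4: add 'k' → 'jsk'
i=5: skip
i=6: add 'i' → 'jski'

jski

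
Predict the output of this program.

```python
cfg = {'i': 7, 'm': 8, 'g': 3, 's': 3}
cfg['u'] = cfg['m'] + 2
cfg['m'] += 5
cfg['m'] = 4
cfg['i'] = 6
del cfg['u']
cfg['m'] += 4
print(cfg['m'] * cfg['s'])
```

24

cfg['u'] = cfg['m']+2 = 10 → {'i': 7, 'm': 8, 'g': 3, 's': 3, 'u': 10}
cfg['m'] = 8+5 = 13 → {'i': 7, 'm': 13, 'g': 3, 's': 3, 'u': 10}
cfg['m'] = 4 → {'i': 7, 'm': 4, 'g': 3, 's': 3, 'u': 10}
cfg['i'] = 6 → {'i': 6, 'm': 4, 'g': 3, 's': 3, 'u': 10}
del 'u' → {'i': 6, 'm': 4, 'g': 3, 's': 3}
cfg['m'] = 4+4 = 8 → {'i': 6, 'm': 8, 'g': 3, 's': 3}
cfg['m']*cfg['s'] = 8*3 = 24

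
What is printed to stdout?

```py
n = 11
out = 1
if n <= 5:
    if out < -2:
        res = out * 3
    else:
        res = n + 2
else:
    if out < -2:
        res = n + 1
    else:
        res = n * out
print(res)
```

11

n=11, out=1
n <= 5 is False; out < -2 is False
→ res = n * out = 11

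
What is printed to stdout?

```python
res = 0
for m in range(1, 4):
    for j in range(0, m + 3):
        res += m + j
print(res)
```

63

m=1,j=0: res = 0+1 = 1
m=1,j=1: res = 1+2 = 3
m=1,j=2: res = 3+3 = 6
m=1,j=3: res = 6+4 = 10
m=2,j=0: res = 10+2 = 12
m=2,j=1: res = 12+3 = 15
m=2,j=2: res = 15+4 = 19
m=2,j=3: res = 19+5 = 24
m=2,j=4: res = 24+6 = 30
m=3,j=0: res = 30+3 = 33
m=3,j=1: res = 33+4 = 37
m=3,j=2: res = 37+5 = 42
m=3,j=3: res = 42+6 = 48
m=3,j=4: res = 48+7 = 55
m=3,j=5: res = 55+8 = 63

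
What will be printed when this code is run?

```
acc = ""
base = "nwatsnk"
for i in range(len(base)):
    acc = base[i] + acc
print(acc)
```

knstawn

i=0: prepend 'n' → 'n'
i=1: prepend 'w' → 'wn'
i=2: prepend 'a' → 'awn'
i=3: prepend 't' → 'tawn'
i=4: prepend 's' → 'stawn'
i=5: prepend 'n' → 'nstawn'
i=6: prepend 'k' → 'knstawn'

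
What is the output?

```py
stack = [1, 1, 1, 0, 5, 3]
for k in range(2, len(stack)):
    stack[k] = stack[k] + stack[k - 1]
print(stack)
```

[1, 1, 2, 2, 7, 10]

k=2: stack[2] = 1+1 = 2 → [1, 1, 2, 0, 5, 3]
k=3: stack[3] = 0+2 = 2 → [1, 1, 2, 2, 5, 3]
k=4: stack[4] = 5+2 = 7 → [1, 1, 2, 2, 7, 3]
k=5: stack[5] = 3+7 = 10 → [1, 1, 2, 2, 7, 10]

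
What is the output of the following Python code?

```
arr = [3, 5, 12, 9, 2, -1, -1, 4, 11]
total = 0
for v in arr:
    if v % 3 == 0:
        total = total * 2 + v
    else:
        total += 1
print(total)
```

54

v=3: %3==0, total = 0*2+3 = 3
v=5: not %3==0, total = 3+1 = 4
v=12: %3==0, total = 4*2+12 = 20
v=9: %3==0, total = 20*2+9 = 49
v=2: not %3==0, total = 49+1 = 50
v=-1: not %3==0, total = 50+1 = 51
v=-1: not %3==0, total = 51+1 = 52
v=4: not %3==0, total = 52+1 = 53
v=11: not %3==0, total = 53+1 = 54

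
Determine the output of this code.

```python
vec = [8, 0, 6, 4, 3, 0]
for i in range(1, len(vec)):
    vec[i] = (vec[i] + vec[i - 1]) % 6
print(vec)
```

[8, 2, 2, 0, 3, 3]

i=1: vec[1] = (0+8)%6 = 2 → [8, 2, 6, 4, 3, 0]
i=2: vec[2] = (6+2)%6 = 2 → [8, 2, 2, 4, 3, 0]
i=3: vec[3] = (4+2)%6 = 0 → [8, 2, 2, 0, 3, 0]
i=4: vec[4] = (3+0)%6 = 3 → [8, 2, 2, 0, 3, 0]
i=5: vec[5] = (0+3)%6 = 3 → [8, 2, 2, 0, 3, 3]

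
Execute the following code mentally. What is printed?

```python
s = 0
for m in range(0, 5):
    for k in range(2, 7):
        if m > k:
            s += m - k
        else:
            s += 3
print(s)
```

70

m=0,k=2: not 0>2, s = 0+3 = 3
m=0,k=3: not 0>3, s = 3+3 = 6
m=0,k=4: not 0>4, s = 6+3 = 9
m=0,k=5: not 0>5, s = 9+3 = 12
m=0,k=6: not 0>6, s = 12+3 = 15
m=1,k=2: not 1>2, s = 15+3 = 18
m=1,k=3: not 1>3, s = 18+3 = 21
m=1,k=4: not 1>4, s = 21+3 = 24
m=1,k=5: not 1>5, s = 24+3 = 27
m=1,k=6: not 1>6, s = 27+3 = 30
m=2,k=2: not 2>2, s = 30+3 = 33
m=2,k=3: not 2>3, s = 33+3 = 36
m=2,k=4: not 2>4, s = 36+3 = 39
m=2,k=5: not 2>5, s = 39+3 = 42
m=2,k=6: not 2>6, s = 42+3 = 45
m=3,k=2: 3>2, s = 45+1 = 46
m=3,k=3: not 3>3, s = 46+3 = 49
m=3,k=4: not 3>4, s = 49+3 = 52
m=3,k=5: not 3>5, s = 52+3 = 55
m=3,k=6: not 3>6, s = 55+3 = 58
m=4,k=2: 4>2, s = 58+2 = 60
m=4,k=3: 4>3, s = 60+1 = 61
m=4,k=4: not 4>4, s = 61+3 = 64
m=4,k=5: not 4>5, s = 64+3 = 67
m=4,k=6: not 4>6, s = 67+3 = 70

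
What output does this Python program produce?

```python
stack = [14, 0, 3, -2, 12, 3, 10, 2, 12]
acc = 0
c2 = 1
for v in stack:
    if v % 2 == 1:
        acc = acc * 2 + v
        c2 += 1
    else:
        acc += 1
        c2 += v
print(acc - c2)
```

-27

v=14: not odd, acc = 0+1 = 1; c2=15
v=0: not odd, acc = 1+1 = 2; c2=15
v=3: odd, acc = 2*2+3 = 7; c2=16
v=-2: not odd, acc = 7+1 = 8; c2=14
v=12: not odd, acc = 8+1 = 9; c2=26
v=3: odd, acc = 9*2+3 = 21; c2=27
v=10: not odd, acc = 21+1 = 22; c2=37
v=2: not odd, acc = 22+1 = 23; c2=39
v=12: not odd, acc = 23+1 = 24; c2=51
acc-c2 = 24-51 = -27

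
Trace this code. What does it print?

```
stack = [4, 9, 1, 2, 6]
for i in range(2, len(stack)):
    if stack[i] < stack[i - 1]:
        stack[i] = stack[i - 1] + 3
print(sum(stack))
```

58

i=2: 1<9, stack[2] = 9+3 = 12 → [4, 9, 12, 2, 6]
i=3: 2<12, stack[3] = 12+3 = 15 → [4, 9, 12, 15, 6]
i=4: 6<15, stack[4] = 15+3 = 18 → [4, 9, 12, 15, 18]
sum = 58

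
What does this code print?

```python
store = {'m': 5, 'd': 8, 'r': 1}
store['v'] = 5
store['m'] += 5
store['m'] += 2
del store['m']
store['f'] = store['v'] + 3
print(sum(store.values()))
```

store['v'] = 5 → {'m': 5, 'd': 8, 'r': 1, 'v': 5}
store['m'] = 5+5 = 10 → {'m': 10, 'd': 8, 'r': 1, 'v': 5}
store['m'] = 10+2 = 12 → {'m': 12, 'd': 8, 'r': 1, 'v': 5}
del 'm' → {'d': 8, 'r': 1, 'v': 5}
store['f'] = store['v']+3 = 8 → {'d': 8, 'r': 1, 'v': 5, 'f': 8}
sum of values = 22

22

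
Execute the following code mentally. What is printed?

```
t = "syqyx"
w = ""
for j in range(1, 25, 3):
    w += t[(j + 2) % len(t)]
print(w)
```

j=1: add t[3]='y' → 'y'
j=4: add t[1]='y' → 'yy'
j=7: add t[4]='x' → 'yyx'
j=10: add t[2]='q' → 'yyxq'
j=13: add t[0]='s' → 'yyxqs'
j=16: add t[3]='y' → 'yyxqsy'
j=19: add t[1]='y' → 'yyxqsyy'
j=22: add t[4]='x' → 'yyxqsyyx'

yyxqsyyx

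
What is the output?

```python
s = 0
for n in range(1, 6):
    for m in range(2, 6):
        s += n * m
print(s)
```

210

n=1,m=2: s = 0+2 = 2
n=1,m=3: s = 2+3 = 5
n=1,m=4: s = 5+4 = 9
n=1,m=5: s = 9+5 = 14
n=2,m=2: s = 14+4 = 18
n=2,m=3: s = 18+6 = 24
n=2,m=4: s = 24+8 = 32
n=2,m=5: s = 32+10 = 42
n=3,m=2: s = 42+6 = 48
n=3,m=3: s = 48+9 = 57
n=3,m=4: s = 57+12 = 69
n=3,m=5: s = 69+15 = 84
n=4,m=2: s = 84+8 = 92
n=4,m=3: s = 92+12 = 104
n=4,m=4: s = 104+16 = 120
n=4,m=5: s = 120+20 = 140
n=5,m=2: s = 140+10 = 150
n=5,m=3: s = 150+15 = 165
n=5,m=4: s = 165+20 = 185
n=5,m=5: s = 185+25 = 210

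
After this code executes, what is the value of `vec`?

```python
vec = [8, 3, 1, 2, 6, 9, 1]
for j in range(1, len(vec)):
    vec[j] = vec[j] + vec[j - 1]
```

[8, 11, 12, 14, 20, 29, 30]

j=1: vec[1] = 3+8 = 11 → [8, 11, 1, 2, 6, 9, 1]
j=2: vec[2] = 1+11 = 12 → [8, 11, 12, 2, 6, 9, 1]
j=3: vec[3] = 2+12 = 14 → [8, 11, 12, 14, 6, 9, 1]
j=4: vec[4] = 6+14 = 20 → [8, 11, 12, 14, 20, 9, 1]
j=5: vec[5] = 9+20 = 29 → [8, 11, 12, 14, 20, 29, 1]
j=6: vec[6] = 1+29 = 30 → [8, 11, 12, 14, 20, 29, 30]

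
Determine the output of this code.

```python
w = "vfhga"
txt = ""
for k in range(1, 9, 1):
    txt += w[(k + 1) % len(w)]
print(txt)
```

hgavfhga

k=1: add w[2]='h' → 'h'
k=2: add w[3]='g' → 'hg'
k=3: add w[4]='a' → 'hga'
k=4: add w[0]='v' → 'hgav'
k=5: add w[1]='f' → 'hgavf'
k=6: add w[2]='h' → 'hgavfh'
k=7: add w[3]='g' → 'hgavfhg'
k=8: add w[4]='a' → 'hgavfhga'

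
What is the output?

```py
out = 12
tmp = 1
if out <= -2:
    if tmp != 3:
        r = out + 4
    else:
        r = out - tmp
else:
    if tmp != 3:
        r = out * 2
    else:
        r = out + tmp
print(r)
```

24

out=12, tmp=1
out <= -2 is False; tmp != 3 is True
→ r = out * 2 = 24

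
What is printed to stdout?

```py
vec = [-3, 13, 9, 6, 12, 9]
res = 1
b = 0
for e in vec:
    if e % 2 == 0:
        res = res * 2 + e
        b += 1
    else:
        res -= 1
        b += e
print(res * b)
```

450

e=-3: not even, res = 1-1 = 0; b=-3
e=13: not even, res = 0-1 = -1; b=10
e=9: not even, res = (-1)-1 = -2; b=19
e=6: even, res = (-2)*2+6 = 2; b=20
e=12: even, res = 2*2+12 = 16; b=21
e=9: not even, res = 16-1 = 15; b=30
res*b = 15*30 = 450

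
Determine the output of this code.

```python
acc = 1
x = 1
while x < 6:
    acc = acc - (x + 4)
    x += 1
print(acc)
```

x=1: acc = 1-5 = -4
x=2: acc = (-4)-6 = -10
x=3: acc = (-10)-7 = -17
x=4: acc = (-17)-8 = -25
x=5: acc = (-25)-9 = -34

-34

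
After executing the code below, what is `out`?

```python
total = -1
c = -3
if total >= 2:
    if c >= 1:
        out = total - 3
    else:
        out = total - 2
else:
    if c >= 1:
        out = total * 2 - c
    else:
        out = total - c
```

2

total=-1, c=-3
total >= 2 is False; c >= 1 is False
→ out = total - c = 2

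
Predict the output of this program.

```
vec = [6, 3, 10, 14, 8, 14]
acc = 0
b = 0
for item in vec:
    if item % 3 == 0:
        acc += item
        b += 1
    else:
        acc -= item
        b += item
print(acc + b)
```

11

item=6: %3==0, acc = 0+6 = 6; b=1
item=3: %3==0, acc = 6+3 = 9; b=2
item=10: not %3==0, acc = 9-10 = -1; b=12
item=14: not %3==0, acc = (-1)-14 = -15; b=26
item=8: not %3==0, acc = (-15)-8 = -23; b=34
item=14: not %3==0, acc = (-23)-14 = -37; b=48
acc+b = (-37)+48 = 11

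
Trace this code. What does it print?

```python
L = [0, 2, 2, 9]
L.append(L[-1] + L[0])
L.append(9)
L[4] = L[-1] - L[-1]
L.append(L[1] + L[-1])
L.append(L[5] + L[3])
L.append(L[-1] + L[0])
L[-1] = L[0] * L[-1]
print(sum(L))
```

51

append L[-1]+L[0] = 9+0 = 9 → [0, 2, 2, 9, 9]
append 9 → [0, 2, 2, 9, 9, 9]
L[4] = L[-1]-L[-1] = 9-9 = 0 → [0, 2, 2, 9, 0, 9]
append L[1]+L[-1] = 2+9 = 11 → [0, 2, 2, 9, 0, 9, 11]
append L[5]+L[3] = 9+9 = 18 → [0, 2, 2, 9, 0, 9, 11, 18]
append L[-1]+L[0] = 18+0 = 18 → [0, 2, 2, 9, 0, 9, 11, 18, 18]
L[-1] = L[0]*L[-1] = 0*18 = 0 → [0, 2, 2, 9, 0, 9, 11, 18, 0]
sum = 51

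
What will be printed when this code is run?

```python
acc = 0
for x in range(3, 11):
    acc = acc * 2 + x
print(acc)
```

1012

x=3: acc = 0*2+3 = 3
x=4: acc = 3*2+4 = 10
x=5: acc = 10*2+5 = 25
x=6: acc = 25*2+6 = 56
x=7: acc = 56*2+7 = 119
x=8: acc = 119*2+8 = 246
x=9: acc = 246*2+9 = 501
x=10: acc = 501*2+10 = 1012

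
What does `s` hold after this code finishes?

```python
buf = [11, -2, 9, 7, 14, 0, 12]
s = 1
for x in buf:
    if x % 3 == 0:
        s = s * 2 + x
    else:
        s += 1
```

x=11: not %3==0, s = 1+1 = 2
x=-2: not %3==0, s = 2+1 = 3
x=9: %3==0, s = 3*2+9 = 15
x=7: not %3==0, s = 15+1 = 16
x=14: not %3==0, s = 16+1 = 17
x=0: %3==0, s = 17*2+0 = 34
x=12: %3==0, s = 34*2+12 = 80

80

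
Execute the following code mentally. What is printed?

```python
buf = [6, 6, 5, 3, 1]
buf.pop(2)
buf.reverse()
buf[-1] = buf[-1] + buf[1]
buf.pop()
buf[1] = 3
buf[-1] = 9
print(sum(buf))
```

13

pop(2) removes 5 → [6, 6, 3, 1]
reverse → [1, 3, 6, 6]
buf[-1] = buf[-1]+buf[1] = 6+3 = 9 → [1, 3, 6, 9]
pop() removes 9 → [1, 3, 6]
buf[1] = 3 → [1, 3, 6]
buf[-1] = 9 → [1, 3, 9]
sum = 13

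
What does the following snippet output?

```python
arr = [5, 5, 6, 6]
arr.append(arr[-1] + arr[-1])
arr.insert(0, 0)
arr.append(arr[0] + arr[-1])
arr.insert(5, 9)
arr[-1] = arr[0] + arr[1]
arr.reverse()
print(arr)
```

[5, 12, 9, 6, 6, 5, 5, 0]

append arr[-1]+arr[-1] = 6+6 = 12 → [5, 5, 6, 6, 12]
insert 0 at 0 → [0, 5, 5, 6, 6, 12]
append arr[0]+arr[-1] = 0+12 = 12 → [0, 5, 5, 6, 6, 12, 12]
insert 9 at 5 → [0, 5, 5, 6, 6, 9, 12, 12]
arr[-1] = arr[0]+arr[1] = 0+5 = 5 → [0, 5, 5, 6, 6, 9, 12, 5]
reverse → [5, 12, 9, 6, 6, 5, 5, 0]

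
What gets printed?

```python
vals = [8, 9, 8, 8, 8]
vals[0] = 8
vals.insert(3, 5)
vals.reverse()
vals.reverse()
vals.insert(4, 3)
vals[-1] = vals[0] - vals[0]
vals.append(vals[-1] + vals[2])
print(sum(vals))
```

49

vals[0] = 8 → [8, 9, 8, 8, 8]
insert 5 at 3 → [8, 9, 8, 5, 8, 8]
reverse → [8, 8, 5, 8, 9, 8]
reverse → [8, 9, 8, 5, 8, 8]
insert 3 at 4 → [8, 9, 8, 5, 3, 8, 8]
vals[-1] = vals[0]-vals[0] = 8-8 = 0 → [8, 9, 8, 5, 3, 8, 0]
append vals[-1]+vals[2] = 0+8 = 8 → [8, 9, 8, 5, 3, 8, 0, 8]
sum = 49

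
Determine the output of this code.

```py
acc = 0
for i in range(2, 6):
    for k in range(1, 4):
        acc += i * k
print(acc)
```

84

i=2,k=1: acc = 0+2 = 2
i=2,k=2: acc = 2+4 = 6
i=2,k=3: acc = 6+6 = 12
i=3,k=1: acc = 12+3 = 15
i=3,k=2: acc = 15+6 = 21
i=3,k=3: acc = 21+9 = 30
i=4,k=1: acc = 30+4 = 34
i=4,k=2: acc = 34+8 = 42
i=4,k=3: acc = 42+12 = 54
i=5,k=1: acc = 54+5 = 59
i=5,k=2: acc = 59+10 = 69
i=5,k=3: acc = 69+15 = 84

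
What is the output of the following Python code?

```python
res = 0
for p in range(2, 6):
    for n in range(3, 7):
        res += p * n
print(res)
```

p=2,n=3: res = 0+6 = 6
p=2,n=4: res = 6+8 = 14
p=2,n=5: res = 14+10 = 24
p=2,n=6: res = 24+12 = 36
p=3,n=3: res = 36+9 = 45
p=3,n=4: res = 45+12 = 57
p=3,n=5: res = 57+15 = 72
p=3,n=6: res = 72+18 = 90
p=4,n=3: res = 90+12 = 102
p=4,n=4: res = 102+16 = 118
p=4,n=5: res = 118+20 = 138
p=4,n=6: res = 138+24 = 162
p=5,n=3: res = 162+15 = 177
p=5,n=4: res = 177+20 = 197
p=5,n=5: res = 197+25 = 222
p=5,n=6: res = 222+30 = 252

252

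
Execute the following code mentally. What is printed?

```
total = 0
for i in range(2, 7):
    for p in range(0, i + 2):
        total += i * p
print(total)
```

i=2,p=0: total = 0+0 = 0
i=2,p=1: total = 0+2 = 2
i=2,p=2: total = 2+4 = 6
i=2,p=3: total = 6+6 = 12
i=3,p=0: total = 12+0 = 12
i=3,p=1: total = 12+3 = 15
i=3,p=2: total = 15+6 = 21
i=3,p=3: total = 21+9 = 30
i=3,p=4: total = 30+12 = 42
i=4,p=0: total = 42+0 = 42
i=4,p=1: total = 42+4 = 46
i=4,p=2: total = 46+8 = 54
i=4,p=3: total = 54+12 = 66
i=4,p=4: total = 66+16 = 82
i=4,p=5: total = 82+20 = 102
i=5,p=0: total = 102+0 = 102
i=5,p=1: total = 102+5 = 107
i=5,p=2: total = 107+10 = 117
i=5,p=3: total = 117+15 = 132
i=5,p=4: total = 132+20 = 152
i=5,p=5: total = 152+25 = 177
i=5,p=6: total = 177+30 = 207
i=6,p=0: total = 207+0 = 207
i=6,p=1: total = 207+6 = 213
i=6,p=2: total = 213+12 = 225
i=6,p=3: total = 225+18 = 243
i=6,p=4: total = 243+24 = 267
i=6,p=5: total = 267+30 = 297
i=6,p=6: total = 297+36 = 333
i=6,p=7: total = 333+42 = 375

375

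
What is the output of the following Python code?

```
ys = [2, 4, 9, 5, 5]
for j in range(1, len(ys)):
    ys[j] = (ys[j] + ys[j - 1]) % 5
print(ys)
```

j=1: ys[1] = (4+2)%5 = 1 → [2, 1, 9, 5, 5]
j=2: ys[2] = (9+1)%5 = 0 → [2, 1, 0, 5, 5]
j=3: ys[3] = (5+0)%5 = 0 → [2, 1, 0, 0, 5]
j=4: ys[4] = (5+0)%5 = 0 → [2, 1, 0, 0, 0]

[2, 1, 0, 0, 0]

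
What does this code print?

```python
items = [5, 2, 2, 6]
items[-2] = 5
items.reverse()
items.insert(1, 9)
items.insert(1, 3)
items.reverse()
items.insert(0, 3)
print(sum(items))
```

33

items[-2] = 5 → [5, 2, 5, 6]
reverse → [6, 5, 2, 5]
insert 9 at 1 → [6, 9, 5, 2, 5]
insert 3 at 1 → [6, 3, 9, 5, 2, 5]
reverse → [5, 2, 5, 9, 3, 6]
insert 3 at 0 → [3, 5, 2, 5, 9, 3, 6]
sum = 33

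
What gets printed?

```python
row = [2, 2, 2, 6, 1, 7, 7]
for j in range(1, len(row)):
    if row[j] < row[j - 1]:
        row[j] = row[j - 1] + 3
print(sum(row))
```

j=1: 2>=2, unchanged → [2, 2, 2, 6, 1, 7, 7]
j=2: 2>=2, unchanged → [2, 2, 2, 6, 1, 7, 7]
j=3: 6>=2, unchanged → [2, 2, 2, 6, 1, 7, 7]
j=4: 1<6, row[4] = 6+3 = 9 → [2, 2, 2, 6, 9, 7, 7]
j=5: 7<9, row[5] = 9+3 = 12 → [2, 2, 2, 6, 9, 12, 7]
j=6: 7<12, row[6] = 12+3 = 15 → [2, 2, 2, 6, 9, 12, 15]
sum = 48

48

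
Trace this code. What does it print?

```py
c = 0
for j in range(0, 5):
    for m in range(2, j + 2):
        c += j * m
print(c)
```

j=1,m=2: c = 0+2 = 2
j=2,m=2: c = 2+4 = 6
j=2,m=3: c = 6+6 = 12
j=3,m=2: c = 12+6 = 18
j=3,m=3: c = 18+9 = 27
j=3,m=4: c = 27+12 = 39
j=4,m=2: c = 39+8 = 47
j=4,m=3: c = 47+12 = 59
j=4,m=4: c = 59+16 = 75
j=4,m=5: c = 75+20 = 95

95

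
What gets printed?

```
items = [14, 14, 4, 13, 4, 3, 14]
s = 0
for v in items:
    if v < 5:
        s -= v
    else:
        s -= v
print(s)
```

v=14: not <5, s = 0-14 = -14
v=14: not <5, s = (-14)-14 = -28
v=4: <5, s = (-28)-4 = -32
v=13: not <5, s = (-32)-13 = -45
v=4: <5, s = (-45)-4 = -49
v=3: <5, s = (-49)-3 = -52
v=14: not <5, s = (-52)-14 = -66

-66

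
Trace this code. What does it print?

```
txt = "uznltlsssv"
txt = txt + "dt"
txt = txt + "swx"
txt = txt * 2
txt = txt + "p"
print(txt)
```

uznltlsssvdtswxuznltlsssvdtswxp

+ 'dt' → 'uznltlsssvdt'
+ 'swx' → 'uznltlsssvdtswx'
repeat ×2 → 'uznltlsssvdtswxuznltlsssvdtswx'
+ 'p' → 'uznltlsssvdtswxuznltlsssvdtswxp'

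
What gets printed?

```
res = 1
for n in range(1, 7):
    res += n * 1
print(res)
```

22

n=1: res = 1+1*1 = 2
n=2: res = 2+2*1 = 4
n=3: res = 4+3*1 = 7
n=4: res = 7+4*1 = 11
n=5: res = 11+5*1 = 16
n=6: res = 16+6*1 = 22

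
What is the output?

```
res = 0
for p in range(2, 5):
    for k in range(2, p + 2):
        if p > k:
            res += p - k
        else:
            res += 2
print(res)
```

16

p=2,k=2: not 2>2, res = 0+2 = 2
p=2,k=3: not 2>3, res = 2+2 = 4
p=3,k=2: 3>2, res = 4+1 = 5
p=3,k=3: not 3>3, res = 5+2 = 7
p=3,k=4: not 3>4, res = 7+2 = 9
p=4,k=2: 4>2, res = 9+2 = 11
p=4,k=3: 4>3, res = 11+1 = 12
p=4,k=4: not 4>4, res = 12+2 = 14
p=4,k=5: not 4>5, res = 14+2 = 16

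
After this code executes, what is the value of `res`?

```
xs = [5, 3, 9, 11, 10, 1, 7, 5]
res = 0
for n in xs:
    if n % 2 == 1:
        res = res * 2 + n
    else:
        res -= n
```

591

n=5: odd, res = 0*2+5 = 5
n=3: odd, res = 5*2+3 = 13
n=9: odd, res = 13*2+9 = 35
n=11: odd, res = 35*2+11 = 81
n=10: not odd, res = 81-10 = 71
n=1: odd, res = 71*2+1 = 143
n=7: odd, res = 143*2+7 = 293
n=5: odd, res = 293*2+5 = 591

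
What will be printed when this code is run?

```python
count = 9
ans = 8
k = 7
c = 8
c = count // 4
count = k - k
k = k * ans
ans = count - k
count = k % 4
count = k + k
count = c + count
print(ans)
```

-56

c = 9//4 = 2
count = 7-7 = 0
k = 7*8 = 56
ans = 0-56 = -56
count = 56%4 = 0
count = 56+56 = 112
count = 2+112 = 114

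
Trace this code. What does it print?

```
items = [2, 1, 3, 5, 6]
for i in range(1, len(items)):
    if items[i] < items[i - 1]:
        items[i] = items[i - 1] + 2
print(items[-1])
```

10

i=1: 1<2, items[1] = 2+2 = 4 → [2, 4, 3, 5, 6]
i=2: 3<4, items[2] = 4+2 = 6 → [2, 4, 6, 5, 6]
i=3: 5<6, items[3] = 6+2 = 8 → [2, 4, 6, 8, 6]
i=4: 6<8, items[4] = 8+2 = 10 → [2, 4, 6, 8, 10]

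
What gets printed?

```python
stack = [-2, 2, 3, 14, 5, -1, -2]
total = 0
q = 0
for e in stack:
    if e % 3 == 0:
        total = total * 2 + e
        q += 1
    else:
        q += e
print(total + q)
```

e=-2: not %3==0; q=-2
e=2: not %3==0; q=0
e=3: %3==0, total = 0*2+3 = 3; q=1
e=14: not %3==0; q=15
e=5: not %3==0; q=20
e=-1: not %3==0; q=19
e=-2: not %3==0; q=17
total+q = 3+17 = 20

20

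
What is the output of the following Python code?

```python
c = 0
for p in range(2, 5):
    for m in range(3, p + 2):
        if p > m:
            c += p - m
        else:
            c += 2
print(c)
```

p=2,m=3: not 2>3, c = 0+2 = 2
p=3,m=3: not 3>3, c = 2+2 = 4
p=3,m=4: not 3>4, c = 4+2 = 6
p=4,m=3: 4>3, c = 6+1 = 7
p=4,m=4: not 4>4, c = 7+2 = 9
p=4,m=5: not 4>5, c = 9+2 = 11

11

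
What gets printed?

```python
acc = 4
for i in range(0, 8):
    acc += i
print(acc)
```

i=0: acc = 4+0 = 4
i=1: acc = 4+1 = 5
i=2: acc = 5+2 = 7
i=3: acc = 7+3 = 10
i=4: acc = 10+4 = 14
i=5: acc = 14+5 = 19
i=6: acc = 19+6 = 25
i=7: acc = 25+7 = 32

32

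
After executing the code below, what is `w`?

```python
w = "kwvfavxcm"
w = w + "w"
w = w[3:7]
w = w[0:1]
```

+ 'w' → 'kwvfavxcmw'
slice [3:7] → 'favx'
slice [0:1] → 'f'

'f'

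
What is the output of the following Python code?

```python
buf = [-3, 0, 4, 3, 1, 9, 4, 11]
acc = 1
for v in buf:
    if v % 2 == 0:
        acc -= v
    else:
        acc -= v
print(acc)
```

v=-3: not even, acc = 1-(-3) = 4
v=0: even, acc = 4-0 = 4
v=4: even, acc = 4-4 = 0
v=3: not even, acc = 0-3 = -3
v=1: not even, acc = (-3)-1 = -4
v=9: not even, acc = (-4)-9 = -13
v=4: even, acc = (-13)-4 = -17
v=11: not even, acc = (-17)-11 = -28

-28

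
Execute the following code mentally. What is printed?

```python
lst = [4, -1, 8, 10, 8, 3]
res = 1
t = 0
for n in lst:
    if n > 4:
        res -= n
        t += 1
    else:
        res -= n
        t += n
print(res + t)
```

-22

n=4: not >4, res = 1-4 = -3; t=4
n=-1: not >4, res = (-3)-(-1) = -2; t=3
n=8: >4, res = (-2)-8 = -10; t=4
n=10: >4, res = (-10)-10 = -20; t=5
n=8: >4, res = (-20)-8 = -28; t=6
n=3: not >4, res = (-28)-3 = -31; t=9
res+t = (-31)+9 = -22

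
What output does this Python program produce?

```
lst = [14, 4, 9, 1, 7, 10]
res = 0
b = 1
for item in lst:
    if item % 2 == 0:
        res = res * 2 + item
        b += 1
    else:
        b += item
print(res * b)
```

item=14: even, res = 0*2+14 = 14; b=2
item=4: even, res = 14*2+4 = 32; b=3
item=9: not even; b=12
item=1: not even; b=13
item=7: not even; b=20
item=10: even, res = 32*2+10 = 74; b=21
res*b = 74*21 = 1554

1554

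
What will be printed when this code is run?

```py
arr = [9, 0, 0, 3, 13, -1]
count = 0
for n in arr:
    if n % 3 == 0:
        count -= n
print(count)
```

n=9: %3==0, count = 0-9 = -9
n=0: %3==0, count = (-9)-0 = -9
n=0: %3==0, count = (-9)-0 = -9
n=3: %3==0, count = (-9)-3 = -12
n=13: not %3==0
n=-1: not %3==0

-12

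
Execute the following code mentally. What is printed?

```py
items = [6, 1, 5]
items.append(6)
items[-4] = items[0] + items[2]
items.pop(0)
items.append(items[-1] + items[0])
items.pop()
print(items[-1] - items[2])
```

append 6 → [6, 1, 5, 6]
items[-4] = items[0]+items[2] = 6+5 = 11 → [11, 1, 5, 6]
pop(0) removes 11 → [1, 5, 6]
append items[-1]+items[0] = 6+1 = 7 → [1, 5, 6, 7]
pop() removes 7 → [1, 5, 6]
items[-1]-items[2] = 6-6 = 0

0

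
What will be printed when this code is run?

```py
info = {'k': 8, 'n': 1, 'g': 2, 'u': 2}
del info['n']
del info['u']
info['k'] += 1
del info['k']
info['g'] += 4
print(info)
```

{'g': 6}

del 'n' → {'k': 8, 'g': 2, 'u': 2}
del 'u' → {'k': 8, 'g': 2}
info['k'] = 8+1 = 9 → {'k': 9, 'g': 2}
del 'k' → {'g': 2}
info['g'] = 2+4 = 6 → {'g': 6}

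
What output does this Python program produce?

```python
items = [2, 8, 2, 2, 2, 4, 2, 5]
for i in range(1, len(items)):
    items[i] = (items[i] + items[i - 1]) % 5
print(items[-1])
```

2

i=1: items[1] = (8+2)%5 = 0 → [2, 0, 2, 2, 2, 4, 2, 5]
i=2: items[2] = (2+0)%5 = 2 → [2, 0, 2, 2, 2, 4, 2, 5]
i=3: items[3] = (2+2)%5 = 4 → [2, 0, 2, 4, 2, 4, 2, 5]
i=4: items[4] = (2+4)%5 = 1 → [2, 0, 2, 4, 1, 4, 2, 5]
i=5: items[5] = (4+1)%5 = 0 → [2, 0, 2, 4, 1, 0, 2, 5]
i=6: items[6] = (2+0)%5 = 2 → [2, 0, 2, 4, 1, 0, 2, 5]
i=7: items[7] = (5+2)%5 = 2 → [2, 0, 2, 4, 1, 0, 2, 2]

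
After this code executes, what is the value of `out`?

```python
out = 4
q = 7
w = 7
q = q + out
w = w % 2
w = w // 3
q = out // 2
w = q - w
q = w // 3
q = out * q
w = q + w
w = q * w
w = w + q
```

4

q = 7+4 = 11
w = 7%2 = 1
w = 1//3 = 0
q = 4//2 = 2
w = 2-0 = 2
q = 2//3 = 0
q = 4*0 = 0
w = 0+2 = 2
w = 0*2 = 0
w = 0+0 = 0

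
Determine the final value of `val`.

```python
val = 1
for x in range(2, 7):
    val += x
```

x=2: val = 1+2 = 3
x=3: val = 3+3 = 6
x=4: val = 6+4 = 10
x=5: val = 10+5 = 15
x=6: val = 15+6 = 21

21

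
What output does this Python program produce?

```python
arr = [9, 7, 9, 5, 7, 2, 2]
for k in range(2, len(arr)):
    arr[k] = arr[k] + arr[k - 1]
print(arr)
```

[9, 7, 16, 21, 28, 30, 32]

k=2: arr[2] = 9+7 = 16 → [9, 7, 16, 5, 7, 2, 2]
k=3: arr[3] = 5+16 = 21 → [9, 7, 16, 21, 7, 2, 2]
k=4: arr[4] = 7+21 = 28 → [9, 7, 16, 21, 28, 2, 2]
k=5: arr[5] = 2+28 = 30 → [9, 7, 16, 21, 28, 30, 2]
k=6: arr[6] = 2+30 = 32 → [9, 7, 16, 21, 28, 30, 32]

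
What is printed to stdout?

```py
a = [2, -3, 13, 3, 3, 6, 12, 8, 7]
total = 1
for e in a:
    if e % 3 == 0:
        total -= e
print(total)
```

e=2: not %3==0
e=-3: %3==0, total = 1-(-3) = 4
e=13: not %3==0
e=3: %3==0, total = 4-3 = 1
e=3: %3==0, total = 1-3 = -2
e=6: %3==0, total = (-2)-6 = -8
e=12: %3==0, total = (-8)-12 = -20
e=8: not %3==0
e=7: not %3==0

-20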